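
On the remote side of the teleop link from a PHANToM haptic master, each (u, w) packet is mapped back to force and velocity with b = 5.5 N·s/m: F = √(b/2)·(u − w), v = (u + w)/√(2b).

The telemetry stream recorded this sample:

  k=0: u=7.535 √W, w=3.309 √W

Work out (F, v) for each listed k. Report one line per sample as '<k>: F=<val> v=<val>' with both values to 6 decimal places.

0: F=7.008028 v=3.269589

k=0: u−w=4.226000, u+w=10.844000; √(b/2)=1.658312, √(2b)=3.316625; F=1.658312×4.226=7.008028, v=10.844000/3.316625=3.269589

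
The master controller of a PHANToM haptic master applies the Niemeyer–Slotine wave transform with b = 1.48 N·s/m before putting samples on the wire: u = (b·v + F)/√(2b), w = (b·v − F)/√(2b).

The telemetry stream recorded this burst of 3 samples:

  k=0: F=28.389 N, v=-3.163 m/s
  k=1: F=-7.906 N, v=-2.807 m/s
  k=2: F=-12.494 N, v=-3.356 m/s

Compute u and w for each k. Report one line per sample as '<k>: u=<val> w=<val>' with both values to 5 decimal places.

0: u=13.77986 w=-19.22169
1: u=-7.00994 w=2.18060
2: u=-10.14893 w=4.37505

k=0: b·v=1.48×(-3.163)=-4.68124; √(2b)=1.72047; u=(-4.68124+28.389)/1.72047=13.77986, w=(-4.68124−28.389)/1.72047=-19.22169
k=1: b·v=1.48×(-2.807)=-4.15436; √(2b)=1.72047; u=(-4.15436+(-7.906))/1.72047=-7.00994, w=(-4.15436−(-7.906))/1.72047=2.18060
k=2: b·v=1.48×(-3.356)=-4.96688; √(2b)=1.72047; u=(-4.96688+(-12.494))/1.72047=-10.14893, w=(-4.96688−(-12.494))/1.72047=4.37505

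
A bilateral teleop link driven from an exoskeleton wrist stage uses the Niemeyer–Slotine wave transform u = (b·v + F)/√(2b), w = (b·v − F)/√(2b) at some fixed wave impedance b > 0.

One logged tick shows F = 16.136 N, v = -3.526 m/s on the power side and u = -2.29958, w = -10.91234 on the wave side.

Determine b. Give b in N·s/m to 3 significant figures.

b = 7.02 N·s/m

u + w = -13.21192;  u + w = √(2b)·v, so √(2b) = -13.21192/(-3.526) = 3.74700.
b = (√(2b))²/2 = 14.04000/2 = 7.02000.
(Check via u − w = 2F/√(2b): u − w = 8.61276, 2F/√(2b) = 8.61276.)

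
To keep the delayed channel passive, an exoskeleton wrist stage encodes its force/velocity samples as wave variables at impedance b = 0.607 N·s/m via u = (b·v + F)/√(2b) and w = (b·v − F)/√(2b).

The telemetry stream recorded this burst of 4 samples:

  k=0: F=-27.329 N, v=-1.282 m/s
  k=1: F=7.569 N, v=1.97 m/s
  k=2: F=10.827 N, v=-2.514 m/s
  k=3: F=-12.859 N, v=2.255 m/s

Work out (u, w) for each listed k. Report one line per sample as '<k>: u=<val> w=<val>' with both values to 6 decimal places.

k=0: b·v=0.607×(-1.282)=-0.778174; √(2b)=1.101817; u=(-0.778174+(-27.329))/1.101817=-25.509846, w=(-0.778174−(-27.329))/1.101817=24.097317
k=1: b·v=0.607×1.97=1.195790; √(2b)=1.101817; u=(1.195790+7.569)/1.101817=7.954853, w=(1.195790−7.569)/1.101817=-5.784274
k=2: b·v=0.607×(-2.514)=-1.525998; √(2b)=1.101817; u=(-1.525998+10.827)/1.101817=8.441515, w=(-1.525998−10.827)/1.101817=-11.211482
k=3: b·v=0.607×2.255=1.368785; √(2b)=1.101817; u=(1.368785+(-12.859))/1.101817=-10.428427, w=(1.368785−(-12.859))/1.101817=12.913024

0: u=-25.509846 w=24.097317
1: u=7.954853 w=-5.784274
2: u=8.441515 w=-11.211482
3: u=-10.428427 w=12.913024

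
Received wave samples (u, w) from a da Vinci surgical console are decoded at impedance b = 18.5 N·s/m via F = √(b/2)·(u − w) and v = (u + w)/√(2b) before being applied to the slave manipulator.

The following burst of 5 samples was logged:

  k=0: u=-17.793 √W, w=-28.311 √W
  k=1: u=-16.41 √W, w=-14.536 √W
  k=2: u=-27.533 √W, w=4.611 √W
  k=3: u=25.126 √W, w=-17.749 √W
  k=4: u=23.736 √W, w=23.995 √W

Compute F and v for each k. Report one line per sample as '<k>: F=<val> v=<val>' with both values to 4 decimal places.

0: F=31.9892 v=-7.5795
1: F=-5.6995 v=-5.0875
2: F=-97.7622 v=-3.7684
3: F=130.3992 v=1.2128
4: F=-0.7877 v=7.8469

k=0: u−w=10.5180, u+w=-46.1040; √(b/2)=3.0414, √(2b)=6.0828; F=3.0414×10.518=31.9892, v=-46.1040/6.0828=-7.5795
k=1: u−w=-1.8740, u+w=-30.9460; √(b/2)=3.0414, √(2b)=6.0828; F=3.0414×(-1.874)=-5.6995, v=-30.9460/6.0828=-5.0875
k=2: u−w=-32.1440, u+w=-22.9220; √(b/2)=3.0414, √(2b)=6.0828; F=3.0414×(-32.144)=-97.7622, v=-22.9220/6.0828=-3.7684
k=3: u−w=42.8750, u+w=7.3770; √(b/2)=3.0414, √(2b)=6.0828; F=3.0414×42.875=130.3992, v=7.3770/6.0828=1.2128
k=4: u−w=-0.2590, u+w=47.7310; √(b/2)=3.0414, √(2b)=6.0828; F=3.0414×(-0.259)=-0.7877, v=47.7310/6.0828=7.8469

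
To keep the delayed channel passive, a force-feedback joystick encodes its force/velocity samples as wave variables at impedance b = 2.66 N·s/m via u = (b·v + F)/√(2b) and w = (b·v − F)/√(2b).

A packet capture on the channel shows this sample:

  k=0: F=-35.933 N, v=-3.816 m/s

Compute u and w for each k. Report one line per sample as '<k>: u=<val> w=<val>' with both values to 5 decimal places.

0: u=-19.97976 w=11.17811

k=0: b·v=2.66×(-3.816)=-10.15056; √(2b)=2.30651; u=(-10.15056+(-35.933))/2.30651=-19.97976, w=(-10.15056−(-35.933))/2.30651=11.17811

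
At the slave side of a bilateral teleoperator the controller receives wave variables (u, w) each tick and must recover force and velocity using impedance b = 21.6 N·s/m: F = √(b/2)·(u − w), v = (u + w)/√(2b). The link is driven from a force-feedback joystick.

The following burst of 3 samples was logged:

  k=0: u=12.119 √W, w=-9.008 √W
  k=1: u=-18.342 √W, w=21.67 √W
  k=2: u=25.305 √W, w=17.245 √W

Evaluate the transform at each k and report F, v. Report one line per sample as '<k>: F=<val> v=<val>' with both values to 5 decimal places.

k=0: u−w=21.12700, u+w=3.11100; √(b/2)=3.28634, √(2b)=6.57267; F=3.28634×21.127=69.43041, v=3.11100/6.57267=0.47332
k=1: u−w=-40.01200, u+w=3.32800; √(b/2)=3.28634, √(2b)=6.57267; F=3.28634×(-40.012)=-131.49285, v=3.32800/6.57267=0.50634
k=2: u−w=8.06000, u+w=42.55000; √(b/2)=3.28634, √(2b)=6.57267; F=3.28634×8.06=26.48786, v=42.55000/6.57267=6.47378

0: F=69.43041 v=0.47332
1: F=-131.49285 v=0.50634
2: F=26.48786 v=6.47378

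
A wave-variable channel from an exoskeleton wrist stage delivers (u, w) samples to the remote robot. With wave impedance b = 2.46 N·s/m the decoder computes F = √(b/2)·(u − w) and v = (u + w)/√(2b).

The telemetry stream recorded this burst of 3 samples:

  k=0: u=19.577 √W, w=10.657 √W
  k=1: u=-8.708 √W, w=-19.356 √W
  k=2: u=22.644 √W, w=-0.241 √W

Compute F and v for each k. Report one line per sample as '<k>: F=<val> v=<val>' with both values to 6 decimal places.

k=0: u−w=8.920000, u+w=30.234000; √(b/2)=1.109054, √(2b)=2.218107; F=1.109054×8.92=9.892759, v=30.234000/2.218107=13.630540
k=1: u−w=10.648000, u+w=-28.064000; √(b/2)=1.109054, √(2b)=2.218107; F=1.109054×10.648=11.809203, v=-28.064000/2.218107=-12.652228
k=2: u−w=22.885000, u+w=22.403000; √(b/2)=1.109054, √(2b)=2.218107; F=1.109054×22.885=25.380693, v=22.403000/2.218107=10.100052

0: F=9.892759 v=13.630540
1: F=11.809203 v=-12.652228
2: F=25.380693 v=10.100052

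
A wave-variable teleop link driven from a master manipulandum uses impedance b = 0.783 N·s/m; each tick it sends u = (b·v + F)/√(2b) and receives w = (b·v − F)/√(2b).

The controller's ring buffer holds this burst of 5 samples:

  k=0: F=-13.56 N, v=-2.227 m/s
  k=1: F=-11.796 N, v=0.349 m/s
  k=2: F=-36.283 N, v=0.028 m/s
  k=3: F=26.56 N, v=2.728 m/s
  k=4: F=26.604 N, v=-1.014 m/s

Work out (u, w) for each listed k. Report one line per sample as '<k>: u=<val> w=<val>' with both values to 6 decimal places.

k=0: b·v=0.783×(-2.227)=-1.743741; √(2b)=1.251399; u=(-1.743741+(-13.56))/1.251399=-12.229304, w=(-1.743741−(-13.56))/1.251399=9.442438
k=1: b·v=0.783×0.349=0.273267; √(2b)=1.251399; u=(0.273267+(-11.796))/1.251399=-9.207879, w=(0.273267−(-11.796))/1.251399=9.644618
k=2: b·v=0.783×0.028=0.021924; √(2b)=1.251399; u=(0.021924+(-36.283))/1.251399=-28.976425, w=(0.021924−(-36.283))/1.251399=29.011465
k=3: b·v=0.783×2.728=2.136024; √(2b)=1.251399; u=(2.136024+26.56)/1.251399=22.931151, w=(2.136024−26.56)/1.251399=-19.517334
k=4: b·v=0.783×(-1.014)=-0.793962; √(2b)=1.251399; u=(-0.793962+26.604)/1.251399=20.624943, w=(-0.793962−26.604)/1.251399=-21.893862

0: u=-12.229304 w=9.442438
1: u=-9.207879 w=9.644618
2: u=-28.976425 w=29.011465
3: u=22.931151 w=-19.517334
4: u=20.624943 w=-21.893862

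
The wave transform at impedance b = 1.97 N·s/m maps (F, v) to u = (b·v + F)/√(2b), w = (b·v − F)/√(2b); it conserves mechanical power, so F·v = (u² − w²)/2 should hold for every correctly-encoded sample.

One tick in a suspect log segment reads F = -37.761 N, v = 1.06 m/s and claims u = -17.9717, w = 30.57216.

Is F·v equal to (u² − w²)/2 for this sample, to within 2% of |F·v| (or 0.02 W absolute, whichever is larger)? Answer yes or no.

F·v = (-37.761)×1.06 = -40.02666 W.
(u² − w²)/2 = (322.98200 − 934.65697)/2 = -305.83748 W.
|Δ| = 265.81082;  2% of max(1, |F·v|) = 0.80053.

no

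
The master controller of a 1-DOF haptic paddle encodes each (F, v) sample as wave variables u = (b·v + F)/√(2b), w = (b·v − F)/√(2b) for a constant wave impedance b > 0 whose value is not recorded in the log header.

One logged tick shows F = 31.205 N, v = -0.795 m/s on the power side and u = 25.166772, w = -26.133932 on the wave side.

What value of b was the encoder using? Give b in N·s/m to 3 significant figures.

b = 0.74 N·s/m

u + w = -0.967160;  u + w = √(2b)·v, so √(2b) = -0.967160/(-0.795) = 1.216553.
b = (√(2b))²/2 = 1.480002/2 = 0.740001.
(Check via u − w = 2F/√(2b): u − w = 51.300704, 2F/√(2b) = 51.300664.)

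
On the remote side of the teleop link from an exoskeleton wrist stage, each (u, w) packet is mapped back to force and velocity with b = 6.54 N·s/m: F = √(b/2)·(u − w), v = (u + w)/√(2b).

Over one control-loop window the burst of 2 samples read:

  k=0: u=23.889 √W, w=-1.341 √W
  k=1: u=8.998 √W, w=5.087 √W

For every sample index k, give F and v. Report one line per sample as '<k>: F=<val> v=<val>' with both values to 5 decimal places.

k=0: u−w=25.23000, u+w=22.54800; √(b/2)=1.80831, √(2b)=3.61663; F=1.80831×25.23=45.62377, v=22.54800/3.61663=6.23454
k=1: u−w=3.91100, u+w=14.08500; √(b/2)=1.80831, √(2b)=3.61663; F=1.80831×3.911=7.07232, v=14.08500/3.61663=3.89451

0: F=45.62377 v=6.23454
1: F=7.07232 v=3.89451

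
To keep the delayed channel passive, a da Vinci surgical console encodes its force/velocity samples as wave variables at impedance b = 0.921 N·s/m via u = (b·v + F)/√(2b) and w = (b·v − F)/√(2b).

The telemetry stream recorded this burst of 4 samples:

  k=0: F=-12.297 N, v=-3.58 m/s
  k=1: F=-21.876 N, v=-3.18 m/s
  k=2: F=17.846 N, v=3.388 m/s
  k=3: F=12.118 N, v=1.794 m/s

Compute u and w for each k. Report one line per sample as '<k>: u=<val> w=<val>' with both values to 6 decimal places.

0: u=-11.489939 w=6.631152
1: u=-18.276396 w=13.960491
2: u=15.448203 w=-10.850000
3: u=10.146068 w=-7.711246

k=0: b·v=0.921×(-3.58)=-3.297180; √(2b)=1.357203; u=(-3.297180+(-12.297))/1.357203=-11.489939, w=(-3.297180−(-12.297))/1.357203=6.631152
k=1: b·v=0.921×(-3.18)=-2.928780; √(2b)=1.357203; u=(-2.928780+(-21.876))/1.357203=-18.276396, w=(-2.928780−(-21.876))/1.357203=13.960491
k=2: b·v=0.921×3.388=3.120348; √(2b)=1.357203; u=(3.120348+17.846)/1.357203=15.448203, w=(3.120348−17.846)/1.357203=-10.850000
k=3: b·v=0.921×1.794=1.652274; √(2b)=1.357203; u=(1.652274+12.118)/1.357203=10.146068, w=(1.652274−12.118)/1.357203=-7.711246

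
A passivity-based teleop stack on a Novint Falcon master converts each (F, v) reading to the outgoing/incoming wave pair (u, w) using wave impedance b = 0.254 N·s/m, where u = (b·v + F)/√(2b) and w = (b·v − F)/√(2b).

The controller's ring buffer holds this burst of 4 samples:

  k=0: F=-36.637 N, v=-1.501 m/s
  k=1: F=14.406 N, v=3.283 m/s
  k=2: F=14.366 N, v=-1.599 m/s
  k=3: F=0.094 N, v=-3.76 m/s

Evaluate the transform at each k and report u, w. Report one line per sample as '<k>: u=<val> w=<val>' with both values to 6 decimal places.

k=0: b·v=0.254×(-1.501)=-0.381254; √(2b)=0.712741; u=(-0.381254+(-36.637))/0.712741=-51.937863, w=(-0.381254−(-36.637))/0.712741=50.868038
k=1: b·v=0.254×3.283=0.833882; √(2b)=0.712741; u=(0.833882+14.406)/0.712741=21.382070, w=(0.833882−14.406)/0.712741=-19.042141
k=2: b·v=0.254×(-1.599)=-0.406146; √(2b)=0.712741; u=(-0.406146+14.366)/0.712741=19.586147, w=(-0.406146−14.366)/0.712741=-20.725821
k=3: b·v=0.254×(-3.76)=-0.955040; √(2b)=0.712741; u=(-0.955040+0.094)/0.712741=-1.208068, w=(-0.955040−0.094)/0.712741=-1.471839

0: u=-51.937863 w=50.868038
1: u=21.382070 w=-19.042141
2: u=19.586147 w=-20.725821
3: u=-1.208068 w=-1.471839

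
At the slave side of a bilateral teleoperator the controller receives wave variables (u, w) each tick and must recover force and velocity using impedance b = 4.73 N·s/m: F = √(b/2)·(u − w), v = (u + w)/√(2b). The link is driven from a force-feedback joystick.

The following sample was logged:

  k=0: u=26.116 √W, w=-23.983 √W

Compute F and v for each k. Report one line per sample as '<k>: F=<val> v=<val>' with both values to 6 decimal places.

0: F=77.045030 v=0.693498

k=0: u−w=50.099000, u+w=2.133000; √(b/2)=1.537856, √(2b)=3.075711; F=1.537856×50.099=77.045030, v=2.133000/3.075711=0.693498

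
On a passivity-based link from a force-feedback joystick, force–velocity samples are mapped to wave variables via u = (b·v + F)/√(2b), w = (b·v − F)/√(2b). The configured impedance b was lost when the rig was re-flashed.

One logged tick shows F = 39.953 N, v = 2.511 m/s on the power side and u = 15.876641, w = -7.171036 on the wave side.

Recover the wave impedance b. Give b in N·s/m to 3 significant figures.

u + w = 8.705605;  u + w = √(2b)·v, so √(2b) = 8.705605/2.511 = 3.466987.
b = (√(2b))²/2 = 12.020001/2 = 6.010000.
(Check via u − w = 2F/√(2b): u − w = 23.047677, 2F/√(2b) = 23.047676.)

b = 6.01 N·s/m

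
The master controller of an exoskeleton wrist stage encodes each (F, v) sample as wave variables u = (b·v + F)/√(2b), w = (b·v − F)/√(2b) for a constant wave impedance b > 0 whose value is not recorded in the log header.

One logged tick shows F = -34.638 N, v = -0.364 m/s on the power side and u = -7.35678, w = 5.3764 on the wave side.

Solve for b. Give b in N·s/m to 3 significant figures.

u + w = -1.98038;  u + w = √(2b)·v, so √(2b) = -1.98038/(-0.364) = 5.44060.
b = (√(2b))²/2 = 29.60018/2 = 14.80009.
(Check via u − w = 2F/√(2b): u − w = -12.73318, 2F/√(2b) = -12.73314.)

b = 14.8 N·s/m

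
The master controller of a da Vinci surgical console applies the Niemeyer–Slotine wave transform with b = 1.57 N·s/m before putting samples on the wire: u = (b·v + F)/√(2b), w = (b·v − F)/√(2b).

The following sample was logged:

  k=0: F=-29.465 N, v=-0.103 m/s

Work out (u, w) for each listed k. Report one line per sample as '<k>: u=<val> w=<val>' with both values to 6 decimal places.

0: u=-16.719320 w=16.536803

k=0: b·v=1.57×(-0.103)=-0.161710; √(2b)=1.772005; u=(-0.161710+(-29.465))/1.772005=-16.719320, w=(-0.161710−(-29.465))/1.772005=16.536803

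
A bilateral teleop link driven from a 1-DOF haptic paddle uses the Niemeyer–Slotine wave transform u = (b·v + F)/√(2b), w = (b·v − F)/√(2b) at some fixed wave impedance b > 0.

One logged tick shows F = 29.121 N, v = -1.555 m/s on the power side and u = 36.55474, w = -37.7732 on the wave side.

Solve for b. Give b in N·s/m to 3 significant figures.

u + w = -1.21846;  u + w = √(2b)·v, so √(2b) = -1.21846/(-1.555) = 0.78358.
b = (√(2b))²/2 = 0.61399/2 = 0.30700.
(Check via u − w = 2F/√(2b): u − w = 74.32794, 2F/√(2b) = 74.32850.)

b = 0.307 N·s/m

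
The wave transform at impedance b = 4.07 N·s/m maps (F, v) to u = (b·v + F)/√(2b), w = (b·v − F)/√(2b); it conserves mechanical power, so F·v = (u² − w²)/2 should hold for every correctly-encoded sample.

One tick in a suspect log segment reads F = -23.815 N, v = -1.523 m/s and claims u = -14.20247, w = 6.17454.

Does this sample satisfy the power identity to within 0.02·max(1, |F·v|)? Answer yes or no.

no

F·v = (-23.815)×(-1.523) = 36.27025 W.
(u² − w²)/2 = (201.71015 − 38.12494)/2 = 81.79260 W.
|Δ| = 45.52236;  2% of max(1, |F·v|) = 0.72540.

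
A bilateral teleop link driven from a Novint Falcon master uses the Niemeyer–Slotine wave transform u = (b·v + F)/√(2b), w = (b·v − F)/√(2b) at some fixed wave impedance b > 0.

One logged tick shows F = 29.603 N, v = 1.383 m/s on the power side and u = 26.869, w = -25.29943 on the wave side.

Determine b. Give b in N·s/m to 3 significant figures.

b = 0.644 N·s/m

u + w = 1.56957;  u + w = √(2b)·v, so √(2b) = 1.56957/1.383 = 1.13490.
b = (√(2b))²/2 = 1.28800/2 = 0.64400.
(Check via u − w = 2F/√(2b): u − w = 52.16843, 2F/√(2b) = 52.16836.)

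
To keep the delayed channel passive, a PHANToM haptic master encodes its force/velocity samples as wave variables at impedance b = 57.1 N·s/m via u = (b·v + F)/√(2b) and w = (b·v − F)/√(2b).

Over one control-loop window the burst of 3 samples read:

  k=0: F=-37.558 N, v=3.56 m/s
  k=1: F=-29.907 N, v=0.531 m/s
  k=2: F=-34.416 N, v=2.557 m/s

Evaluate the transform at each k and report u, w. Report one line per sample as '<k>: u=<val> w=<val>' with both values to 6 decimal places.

0: u=15.507316 w=22.536411
1: u=0.038656 w=5.635843
2: u=10.442084 w=16.883143

k=0: b·v=57.1×3.56=203.276000; √(2b)=10.686440; u=(203.276000+(-37.558))/10.686440=15.507316, w=(203.276000−(-37.558))/10.686440=22.536411
k=1: b·v=57.1×0.531=30.320100; √(2b)=10.686440; u=(30.320100+(-29.907))/10.686440=0.038656, w=(30.320100−(-29.907))/10.686440=5.635843
k=2: b·v=57.1×2.557=146.004700; √(2b)=10.686440; u=(146.004700+(-34.416))/10.686440=10.442084, w=(146.004700−(-34.416))/10.686440=16.883143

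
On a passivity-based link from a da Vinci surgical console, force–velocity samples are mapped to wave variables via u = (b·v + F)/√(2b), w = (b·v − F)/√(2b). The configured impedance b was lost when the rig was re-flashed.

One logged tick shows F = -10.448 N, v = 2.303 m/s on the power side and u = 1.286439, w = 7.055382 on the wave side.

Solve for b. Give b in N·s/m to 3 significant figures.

u + w = 8.341821;  u + w = √(2b)·v, so √(2b) = 8.341821/2.303 = 3.622154.
b = (√(2b))²/2 = 13.120001/2 = 6.560000.
(Check via u − w = 2F/√(2b): u − w = -5.768943, 2F/√(2b) = -5.768943.)

b = 6.56 N·s/m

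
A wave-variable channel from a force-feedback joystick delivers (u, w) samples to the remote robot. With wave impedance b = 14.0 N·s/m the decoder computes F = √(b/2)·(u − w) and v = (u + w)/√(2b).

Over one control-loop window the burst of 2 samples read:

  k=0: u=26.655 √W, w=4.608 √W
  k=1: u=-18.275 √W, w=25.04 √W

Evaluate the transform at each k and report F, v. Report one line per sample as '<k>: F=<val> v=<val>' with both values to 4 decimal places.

k=0: u−w=22.0470, u+w=31.2630; √(b/2)=2.6458, √(2b)=5.2915; F=2.6458×22.047=58.3309, v=31.2630/5.2915=5.9082
k=1: u−w=-43.3150, u+w=6.7650; √(b/2)=2.6458, √(2b)=5.2915; F=2.6458×(-43.315)=-114.6007, v=6.7650/5.2915=1.2785

0: F=58.3309 v=5.9082
1: F=-114.6007 v=1.2785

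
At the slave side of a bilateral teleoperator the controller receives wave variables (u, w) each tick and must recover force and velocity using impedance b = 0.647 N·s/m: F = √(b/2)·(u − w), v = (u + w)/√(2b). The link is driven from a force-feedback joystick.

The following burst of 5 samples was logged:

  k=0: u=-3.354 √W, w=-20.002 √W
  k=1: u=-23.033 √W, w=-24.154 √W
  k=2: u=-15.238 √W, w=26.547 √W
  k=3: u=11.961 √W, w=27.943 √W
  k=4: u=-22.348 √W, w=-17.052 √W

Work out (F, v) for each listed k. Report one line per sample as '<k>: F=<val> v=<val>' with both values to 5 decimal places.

0: F=9.46889 v=-20.53200
1: F=0.63759 v=-41.48157
2: F=-23.76608 v=9.94162
3: F=-9.09009 v=35.07917
4: F=-3.01221 v=-34.63611

k=0: u−w=16.64800, u+w=-23.35600; √(b/2)=0.56877, √(2b)=1.13754; F=0.56877×16.648=9.46889, v=-23.35600/1.13754=-20.53200
k=1: u−w=1.12100, u+w=-47.18700; √(b/2)=0.56877, √(2b)=1.13754; F=0.56877×1.121=0.63759, v=-47.18700/1.13754=-41.48157
k=2: u−w=-41.78500, u+w=11.30900; √(b/2)=0.56877, √(2b)=1.13754; F=0.56877×(-41.785)=-23.76608, v=11.30900/1.13754=9.94162
k=3: u−w=-15.98200, u+w=39.90400; √(b/2)=0.56877, √(2b)=1.13754; F=0.56877×(-15.982)=-9.09009, v=39.90400/1.13754=35.07917
k=4: u−w=-5.29600, u+w=-39.40000; √(b/2)=0.56877, √(2b)=1.13754; F=0.56877×(-5.296)=-3.01221, v=-39.40000/1.13754=-34.63611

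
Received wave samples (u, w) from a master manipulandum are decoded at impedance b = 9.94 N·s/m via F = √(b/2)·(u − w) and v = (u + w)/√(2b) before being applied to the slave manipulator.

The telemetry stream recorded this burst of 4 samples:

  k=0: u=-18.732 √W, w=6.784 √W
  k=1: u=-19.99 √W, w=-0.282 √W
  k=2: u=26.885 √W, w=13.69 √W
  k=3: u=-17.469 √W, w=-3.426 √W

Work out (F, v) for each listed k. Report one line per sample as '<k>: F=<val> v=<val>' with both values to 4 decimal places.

0: F=-56.8841 v=-2.6797
1: F=-43.9360 v=-4.5466
2: F=29.4163 v=9.1002
3: F=-31.3068 v=-4.6863

k=0: u−w=-25.5160, u+w=-11.9480; √(b/2)=2.2293, √(2b)=4.4587; F=2.2293×(-25.516)=-56.8841, v=-11.9480/4.4587=-2.6797
k=1: u−w=-19.7080, u+w=-20.2720; √(b/2)=2.2293, √(2b)=4.4587; F=2.2293×(-19.708)=-43.9360, v=-20.2720/4.4587=-4.5466
k=2: u−w=13.1950, u+w=40.5750; √(b/2)=2.2293, √(2b)=4.4587; F=2.2293×13.195=29.4163, v=40.5750/4.4587=9.1002
k=3: u−w=-14.0430, u+w=-20.8950; √(b/2)=2.2293, √(2b)=4.4587; F=2.2293×(-14.043)=-31.3068, v=-20.8950/4.4587=-4.6863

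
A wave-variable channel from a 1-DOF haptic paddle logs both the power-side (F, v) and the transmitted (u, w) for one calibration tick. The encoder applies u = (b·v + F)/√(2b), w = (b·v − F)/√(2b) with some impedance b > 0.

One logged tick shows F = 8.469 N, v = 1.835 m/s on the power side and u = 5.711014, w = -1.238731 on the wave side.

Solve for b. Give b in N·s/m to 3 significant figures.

u + w = 4.472283;  u + w = √(2b)·v, so √(2b) = 4.472283/1.835 = 2.437211.
b = (√(2b))²/2 = 5.940000/2 = 2.970000.
(Check via u − w = 2F/√(2b): u − w = 6.949745, 2F/√(2b) = 6.949746.)

b = 2.97 N·s/m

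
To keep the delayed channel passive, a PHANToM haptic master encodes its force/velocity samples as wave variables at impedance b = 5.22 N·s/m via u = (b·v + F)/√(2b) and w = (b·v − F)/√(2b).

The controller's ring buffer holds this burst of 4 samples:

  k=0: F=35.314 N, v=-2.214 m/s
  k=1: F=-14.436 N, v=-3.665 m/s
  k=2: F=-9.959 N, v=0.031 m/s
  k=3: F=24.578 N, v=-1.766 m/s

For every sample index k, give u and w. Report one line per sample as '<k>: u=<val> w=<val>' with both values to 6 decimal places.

0: u=7.352582 w=-14.506235
1: u=-10.388819 w=-1.453159
2: u=-3.032151 w=3.132315
3: u=4.753640 w=-10.459760

k=0: b·v=5.22×(-2.214)=-11.557080; √(2b)=3.231099; u=(-11.557080+35.314)/3.231099=7.352582, w=(-11.557080−35.314)/3.231099=-14.506235
k=1: b·v=5.22×(-3.665)=-19.131300; √(2b)=3.231099; u=(-19.131300+(-14.436))/3.231099=-10.388819, w=(-19.131300−(-14.436))/3.231099=-1.453159
k=2: b·v=5.22×0.031=0.161820; √(2b)=3.231099; u=(0.161820+(-9.959))/3.231099=-3.032151, w=(0.161820−(-9.959))/3.231099=3.132315
k=3: b·v=5.22×(-1.766)=-9.218520; √(2b)=3.231099; u=(-9.218520+24.578)/3.231099=4.753640, w=(-9.218520−24.578)/3.231099=-10.459760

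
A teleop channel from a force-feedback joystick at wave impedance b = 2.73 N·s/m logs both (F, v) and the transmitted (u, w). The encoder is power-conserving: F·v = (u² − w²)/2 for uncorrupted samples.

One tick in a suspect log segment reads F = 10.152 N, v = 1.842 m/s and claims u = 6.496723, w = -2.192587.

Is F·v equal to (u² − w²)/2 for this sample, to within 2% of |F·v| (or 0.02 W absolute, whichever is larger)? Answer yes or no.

yes

F·v = 10.152×1.842 = 18.699984 W.
(u² − w²)/2 = (42.207410 − 4.807438)/2 = 18.699986 W.
|Δ| = 0.000002;  2% of max(1, |F·v|) = 0.374000.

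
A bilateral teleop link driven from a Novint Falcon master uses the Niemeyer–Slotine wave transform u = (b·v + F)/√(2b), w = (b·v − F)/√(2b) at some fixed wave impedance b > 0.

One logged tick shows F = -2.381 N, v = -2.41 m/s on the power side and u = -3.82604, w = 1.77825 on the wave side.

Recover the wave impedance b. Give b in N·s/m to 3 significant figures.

u + w = -2.04779;  u + w = √(2b)·v, so √(2b) = -2.04779/(-2.41) = 0.84971.
b = (√(2b))²/2 = 0.72200/2 = 0.36100.
(Check via u − w = 2F/√(2b): u − w = -5.60429, 2F/√(2b) = -5.60430.)

b = 0.361 N·s/m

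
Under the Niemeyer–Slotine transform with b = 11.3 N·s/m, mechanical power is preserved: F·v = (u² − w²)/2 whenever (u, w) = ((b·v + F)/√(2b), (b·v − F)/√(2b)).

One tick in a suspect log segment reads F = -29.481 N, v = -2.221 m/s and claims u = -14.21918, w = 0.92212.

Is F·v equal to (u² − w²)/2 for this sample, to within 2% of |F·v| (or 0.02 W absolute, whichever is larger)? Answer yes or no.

no

F·v = (-29.481)×(-2.221) = 65.47730 W.
(u² − w²)/2 = (202.18508 − 0.85031)/2 = 100.66739 W.
|Δ| = 35.19009;  2% of max(1, |F·v|) = 1.30955.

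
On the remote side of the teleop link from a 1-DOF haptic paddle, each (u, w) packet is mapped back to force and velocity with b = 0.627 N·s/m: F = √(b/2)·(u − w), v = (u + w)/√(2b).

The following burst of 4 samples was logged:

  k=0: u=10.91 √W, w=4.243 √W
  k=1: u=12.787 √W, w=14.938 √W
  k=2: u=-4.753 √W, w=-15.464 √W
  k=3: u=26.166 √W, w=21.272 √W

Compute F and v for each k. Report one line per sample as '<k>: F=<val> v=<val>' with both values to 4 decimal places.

k=0: u−w=6.6670, u+w=15.1530; √(b/2)=0.5599, √(2b)=1.1198; F=0.5599×6.667=3.7329, v=15.1530/1.1198=13.5316
k=1: u−w=-2.1510, u+w=27.7250; √(b/2)=0.5599, √(2b)=1.1198; F=0.5599×(-2.151)=-1.2044, v=27.7250/1.1198=24.7584
k=2: u−w=10.7110, u+w=-20.2170; √(b/2)=0.5599, √(2b)=1.1198; F=0.5599×10.711=5.9972, v=-20.2170/1.1198=-18.0538
k=3: u−w=4.8940, u+w=47.4380; √(b/2)=0.5599, √(2b)=1.1198; F=0.5599×4.894=2.7402, v=47.4380/1.1198=42.3621

0: F=3.7329 v=13.5316
1: F=-1.2044 v=24.7584
2: F=5.9972 v=-18.0538
3: F=2.7402 v=42.3621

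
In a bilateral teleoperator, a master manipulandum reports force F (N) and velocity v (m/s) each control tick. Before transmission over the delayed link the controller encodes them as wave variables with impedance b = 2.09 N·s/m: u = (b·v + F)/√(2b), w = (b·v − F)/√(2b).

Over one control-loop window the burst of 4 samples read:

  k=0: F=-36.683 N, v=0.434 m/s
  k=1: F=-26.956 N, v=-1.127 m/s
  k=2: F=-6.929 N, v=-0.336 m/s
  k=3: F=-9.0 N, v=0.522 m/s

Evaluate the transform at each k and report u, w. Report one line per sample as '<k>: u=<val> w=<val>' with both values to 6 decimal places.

k=0: b·v=2.09×0.434=0.907060; √(2b)=2.044505; u=(0.907060+(-36.683))/2.044505=-17.498584, w=(0.907060−(-36.683))/2.044505=18.385899
k=1: b·v=2.09×(-1.127)=-2.355430; √(2b)=2.044505; u=(-2.355430+(-26.956))/2.044505=-14.336689, w=(-2.355430−(-26.956))/2.044505=12.032532
k=2: b·v=2.09×(-0.336)=-0.702240; √(2b)=2.044505; u=(-0.702240+(-6.929))/2.044505=-3.732561, w=(-0.702240−(-6.929))/2.044505=3.045608
k=3: b·v=2.09×0.522=1.090980; √(2b)=2.044505; u=(1.090980+(-9.0))/2.044505=-3.868428, w=(1.090980−(-9.0))/2.044505=4.935660

0: u=-17.498584 w=18.385899
1: u=-14.336689 w=12.032532
2: u=-3.732561 w=3.045608
3: u=-3.868428 w=4.935660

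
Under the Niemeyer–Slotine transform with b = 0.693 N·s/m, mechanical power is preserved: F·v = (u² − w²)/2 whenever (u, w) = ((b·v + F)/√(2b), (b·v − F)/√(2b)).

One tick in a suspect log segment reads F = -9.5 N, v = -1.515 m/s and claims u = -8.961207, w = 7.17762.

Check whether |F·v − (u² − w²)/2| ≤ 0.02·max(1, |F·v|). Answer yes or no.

yes

F·v = (-9.5)×(-1.515) = 14.392500 W.
(u² − w²)/2 = (80.303231 − 51.518229)/2 = 14.392501 W.
|Δ| = 0.000001;  2% of max(1, |F·v|) = 0.287850.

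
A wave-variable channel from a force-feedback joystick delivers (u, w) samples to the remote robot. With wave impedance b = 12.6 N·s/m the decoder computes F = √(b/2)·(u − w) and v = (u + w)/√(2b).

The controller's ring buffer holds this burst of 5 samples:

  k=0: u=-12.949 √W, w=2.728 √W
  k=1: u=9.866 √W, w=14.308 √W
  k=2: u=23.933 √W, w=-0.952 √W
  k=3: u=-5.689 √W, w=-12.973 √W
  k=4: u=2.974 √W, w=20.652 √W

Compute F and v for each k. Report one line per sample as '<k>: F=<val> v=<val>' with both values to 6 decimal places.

0: F=-39.348958 v=-2.036072
1: F=-11.149332 v=4.815576
2: F=62.460854 v=4.577925
3: F=18.282695 v=-3.717559
4: F=-44.371428 v=4.706412

k=0: u−w=-15.677000, u+w=-10.221000; √(b/2)=2.509980, √(2b)=5.019960; F=2.509980×(-15.677)=-39.348958, v=-10.221000/5.019960=-2.036072
k=1: u−w=-4.442000, u+w=24.174000; √(b/2)=2.509980, √(2b)=5.019960; F=2.509980×(-4.442)=-11.149332, v=24.174000/5.019960=4.815576
k=2: u−w=24.885000, u+w=22.981000; √(b/2)=2.509980, √(2b)=5.019960; F=2.509980×24.885=62.460854, v=22.981000/5.019960=4.577925
k=3: u−w=7.284000, u+w=-18.662000; √(b/2)=2.509980, √(2b)=5.019960; F=2.509980×7.284=18.282695, v=-18.662000/5.019960=-3.717559
k=4: u−w=-17.678000, u+w=23.626000; √(b/2)=2.509980, √(2b)=5.019960; F=2.509980×(-17.678)=-44.371428, v=23.626000/5.019960=4.706412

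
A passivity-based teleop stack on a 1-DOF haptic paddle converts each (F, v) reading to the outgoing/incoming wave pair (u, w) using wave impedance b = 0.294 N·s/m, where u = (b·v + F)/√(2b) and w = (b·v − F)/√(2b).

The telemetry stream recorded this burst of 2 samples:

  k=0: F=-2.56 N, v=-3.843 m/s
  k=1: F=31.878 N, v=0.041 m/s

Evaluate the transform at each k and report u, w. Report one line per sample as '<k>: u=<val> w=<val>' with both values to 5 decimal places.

0: u=-4.81193 w=1.86507
1: u=41.58786 w=-41.55642

k=0: b·v=0.294×(-3.843)=-1.12984; √(2b)=0.76681; u=(-1.12984+(-2.56))/0.76681=-4.81193, w=(-1.12984−(-2.56))/0.76681=1.86507
k=1: b·v=0.294×0.041=0.01205; √(2b)=0.76681; u=(0.01205+31.878)/0.76681=41.58786, w=(0.01205−31.878)/0.76681=-41.55642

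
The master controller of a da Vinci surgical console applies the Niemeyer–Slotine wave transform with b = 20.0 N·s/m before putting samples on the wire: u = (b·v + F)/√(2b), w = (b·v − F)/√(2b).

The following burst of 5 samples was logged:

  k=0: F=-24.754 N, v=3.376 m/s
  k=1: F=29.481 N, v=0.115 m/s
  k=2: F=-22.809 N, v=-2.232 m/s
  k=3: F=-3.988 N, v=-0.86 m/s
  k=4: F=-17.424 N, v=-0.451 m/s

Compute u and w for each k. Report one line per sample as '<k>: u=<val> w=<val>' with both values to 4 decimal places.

0: u=6.7619 w=14.5898
1: u=5.0250 w=-4.2977
2: u=-10.6646 w=-3.4518
3: u=-3.3501 w=-2.0890
4: u=-4.1812 w=1.3288

k=0: b·v=20.0×3.376=67.5200; √(2b)=6.3246; u=(67.5200+(-24.754))/6.3246=6.7619, w=(67.5200−(-24.754))/6.3246=14.5898
k=1: b·v=20.0×0.115=2.3000; √(2b)=6.3246; u=(2.3000+29.481)/6.3246=5.0250, w=(2.3000−29.481)/6.3246=-4.2977
k=2: b·v=20.0×(-2.232)=-44.6400; √(2b)=6.3246; u=(-44.6400+(-22.809))/6.3246=-10.6646, w=(-44.6400−(-22.809))/6.3246=-3.4518
k=3: b·v=20.0×(-0.86)=-17.2000; √(2b)=6.3246; u=(-17.2000+(-3.988))/6.3246=-3.3501, w=(-17.2000−(-3.988))/6.3246=-2.0890
k=4: b·v=20.0×(-0.451)=-9.0200; √(2b)=6.3246; u=(-9.0200+(-17.424))/6.3246=-4.1812, w=(-9.0200−(-17.424))/6.3246=1.3288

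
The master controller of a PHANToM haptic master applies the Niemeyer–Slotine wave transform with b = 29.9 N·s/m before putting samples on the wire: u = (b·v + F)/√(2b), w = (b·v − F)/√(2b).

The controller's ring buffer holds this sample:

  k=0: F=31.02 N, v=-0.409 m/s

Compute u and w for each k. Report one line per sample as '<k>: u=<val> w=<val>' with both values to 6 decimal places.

k=0: b·v=29.9×(-0.409)=-12.229100; √(2b)=7.733046; u=(-12.229100+31.02)/7.733046=2.429948, w=(-12.229100−31.02)/7.733046=-5.592764

0: u=2.429948 w=-5.592764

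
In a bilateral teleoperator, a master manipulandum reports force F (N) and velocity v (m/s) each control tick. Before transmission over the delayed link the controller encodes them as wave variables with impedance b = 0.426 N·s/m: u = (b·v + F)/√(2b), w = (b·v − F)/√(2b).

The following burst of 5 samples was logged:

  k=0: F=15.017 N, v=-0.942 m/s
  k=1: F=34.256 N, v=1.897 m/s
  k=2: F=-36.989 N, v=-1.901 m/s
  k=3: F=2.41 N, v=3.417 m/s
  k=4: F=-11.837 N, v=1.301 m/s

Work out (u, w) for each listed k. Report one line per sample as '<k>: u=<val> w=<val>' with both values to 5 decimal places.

0: u=15.83434 w=-16.70385
1: u=37.98772 w=-36.23671
2: u=-40.95043 w=39.19574
3: u=4.18795 w=-1.03393
4: u=-12.22351 w=13.42439

k=0: b·v=0.426×(-0.942)=-0.40129; √(2b)=0.92304; u=(-0.40129+15.017)/0.92304=15.83434, w=(-0.40129−15.017)/0.92304=-16.70385
k=1: b·v=0.426×1.897=0.80812; √(2b)=0.92304; u=(0.80812+34.256)/0.92304=37.98772, w=(0.80812−34.256)/0.92304=-36.23671
k=2: b·v=0.426×(-1.901)=-0.80983; √(2b)=0.92304; u=(-0.80983+(-36.989))/0.92304=-40.95043, w=(-0.80983−(-36.989))/0.92304=39.19574
k=3: b·v=0.426×3.417=1.45564; √(2b)=0.92304; u=(1.45564+2.41)/0.92304=4.18795, w=(1.45564−2.41)/0.92304=-1.03393
k=4: b·v=0.426×1.301=0.55423; √(2b)=0.92304; u=(0.55423+(-11.837))/0.92304=-12.22351, w=(0.55423−(-11.837))/0.92304=13.42439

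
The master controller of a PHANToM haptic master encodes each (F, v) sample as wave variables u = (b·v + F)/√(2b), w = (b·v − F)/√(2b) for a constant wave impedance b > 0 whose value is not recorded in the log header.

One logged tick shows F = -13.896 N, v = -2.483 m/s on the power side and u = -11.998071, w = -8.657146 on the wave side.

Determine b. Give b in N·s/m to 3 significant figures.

b = 34.6 N·s/m

u + w = -20.655217;  u + w = √(2b)·v, so √(2b) = -20.655217/(-2.483) = 8.318654.
b = (√(2b))²/2 = 69.199998/2 = 34.599999.
(Check via u − w = 2F/√(2b): u − w = -3.340925, 2F/√(2b) = -3.340925.)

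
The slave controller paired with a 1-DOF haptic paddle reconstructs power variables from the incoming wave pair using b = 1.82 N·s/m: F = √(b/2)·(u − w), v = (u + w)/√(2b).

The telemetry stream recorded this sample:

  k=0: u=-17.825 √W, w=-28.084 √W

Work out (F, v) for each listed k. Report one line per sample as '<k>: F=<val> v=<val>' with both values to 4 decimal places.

k=0: u−w=10.2590, u+w=-45.9090; √(b/2)=0.9539, √(2b)=1.9079; F=0.9539×10.259=9.7865, v=-45.9090/1.9079=-24.0629

0: F=9.7865 v=-24.0629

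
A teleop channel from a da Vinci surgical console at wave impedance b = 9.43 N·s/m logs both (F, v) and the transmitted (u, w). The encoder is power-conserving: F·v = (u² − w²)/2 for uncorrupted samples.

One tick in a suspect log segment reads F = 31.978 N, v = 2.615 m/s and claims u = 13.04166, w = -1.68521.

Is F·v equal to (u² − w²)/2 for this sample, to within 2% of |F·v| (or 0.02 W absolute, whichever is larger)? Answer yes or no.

F·v = 31.978×2.615 = 83.62247 W.
(u² − w²)/2 = (170.08490 − 2.83993)/2 = 83.62248 W.
|Δ| = 0.00001;  2% of max(1, |F·v|) = 1.67245.

yes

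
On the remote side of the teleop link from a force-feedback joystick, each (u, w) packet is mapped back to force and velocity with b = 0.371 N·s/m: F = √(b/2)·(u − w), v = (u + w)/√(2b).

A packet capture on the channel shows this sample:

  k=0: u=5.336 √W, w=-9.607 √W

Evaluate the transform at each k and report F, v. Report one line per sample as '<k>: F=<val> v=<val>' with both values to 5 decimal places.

0: F=6.43591 v=-4.95824

k=0: u−w=14.94300, u+w=-4.27100; √(b/2)=0.43070, √(2b)=0.86139; F=0.43070×14.943=6.43591, v=-4.27100/0.86139=-4.95824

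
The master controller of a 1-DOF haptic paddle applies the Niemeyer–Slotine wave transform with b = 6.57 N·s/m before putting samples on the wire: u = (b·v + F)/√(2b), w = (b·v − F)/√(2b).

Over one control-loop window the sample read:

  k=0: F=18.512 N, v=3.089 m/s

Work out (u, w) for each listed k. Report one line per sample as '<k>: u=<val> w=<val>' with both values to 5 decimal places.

0: u=10.70556 w=0.49180

k=0: b·v=6.57×3.089=20.29473; √(2b)=3.62491; u=(20.29473+18.512)/3.62491=10.70556, w=(20.29473−18.512)/3.62491=0.49180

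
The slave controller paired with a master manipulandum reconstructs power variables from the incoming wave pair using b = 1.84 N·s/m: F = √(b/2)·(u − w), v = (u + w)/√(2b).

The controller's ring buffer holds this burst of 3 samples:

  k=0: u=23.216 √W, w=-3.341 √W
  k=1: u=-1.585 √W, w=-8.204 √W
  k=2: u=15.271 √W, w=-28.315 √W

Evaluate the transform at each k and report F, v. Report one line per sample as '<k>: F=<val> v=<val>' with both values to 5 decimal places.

0: F=25.47258 v=10.36056
1: F=6.34872 v=-5.10287
2: F=41.80622 v=-6.79966

k=0: u−w=26.55700, u+w=19.87500; √(b/2)=0.95917, √(2b)=1.91833; F=0.95917×26.557=25.47258, v=19.87500/1.91833=10.36056
k=1: u−w=6.61900, u+w=-9.78900; √(b/2)=0.95917, √(2b)=1.91833; F=0.95917×6.619=6.34872, v=-9.78900/1.91833=-5.10287
k=2: u−w=43.58600, u+w=-13.04400; √(b/2)=0.95917, √(2b)=1.91833; F=0.95917×43.586=41.80622, v=-13.04400/1.91833=-6.79966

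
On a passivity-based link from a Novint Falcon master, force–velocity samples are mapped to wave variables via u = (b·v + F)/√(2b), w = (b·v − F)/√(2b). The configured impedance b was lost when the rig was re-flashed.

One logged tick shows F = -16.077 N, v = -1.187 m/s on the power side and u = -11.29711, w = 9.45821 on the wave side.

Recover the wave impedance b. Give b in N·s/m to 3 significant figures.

u + w = -1.83890;  u + w = √(2b)·v, so √(2b) = -1.83890/(-1.187) = 1.54920.
b = (√(2b))²/2 = 2.40002/2 = 1.20001.
(Check via u − w = 2F/√(2b): u − w = -20.75532, 2F/√(2b) = -20.75523.)

b = 1.2 N·s/m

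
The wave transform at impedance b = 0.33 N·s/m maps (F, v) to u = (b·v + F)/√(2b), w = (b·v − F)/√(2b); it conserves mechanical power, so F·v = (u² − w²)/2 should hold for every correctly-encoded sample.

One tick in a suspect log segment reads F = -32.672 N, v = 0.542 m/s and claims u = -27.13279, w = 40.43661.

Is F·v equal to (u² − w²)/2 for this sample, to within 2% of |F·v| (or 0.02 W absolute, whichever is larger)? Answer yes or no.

no

F·v = (-32.672)×0.542 = -17.7082 W.
(u² − w²)/2 = (736.1883 − 1635.1194)/2 = -449.4656 W.
|Δ| = 431.7573;  2% of max(1, |F·v|) = 0.3542.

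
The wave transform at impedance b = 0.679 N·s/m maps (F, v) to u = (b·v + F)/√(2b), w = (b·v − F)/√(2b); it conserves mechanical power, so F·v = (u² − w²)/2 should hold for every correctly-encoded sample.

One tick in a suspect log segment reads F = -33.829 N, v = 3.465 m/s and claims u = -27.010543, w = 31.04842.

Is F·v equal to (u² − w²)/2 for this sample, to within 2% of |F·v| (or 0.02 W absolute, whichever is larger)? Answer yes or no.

yes

F·v = (-33.829)×3.465 = -117.217485 W.
(u² − w²)/2 = (729.569433 − 964.004384)/2 = -117.217476 W.
|Δ| = 0.000009;  2% of max(1, |F·v|) = 2.344350.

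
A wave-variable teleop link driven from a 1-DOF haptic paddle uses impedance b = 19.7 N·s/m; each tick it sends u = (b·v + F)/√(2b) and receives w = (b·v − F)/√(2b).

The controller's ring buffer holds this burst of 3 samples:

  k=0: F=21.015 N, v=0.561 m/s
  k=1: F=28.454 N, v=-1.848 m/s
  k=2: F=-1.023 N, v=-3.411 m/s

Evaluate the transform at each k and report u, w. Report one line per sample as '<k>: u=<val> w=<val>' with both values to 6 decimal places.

0: u=5.108650 w=-1.587286
1: u=-1.266795 w=-10.332993
2: u=-10.868302 w=-10.542347

k=0: b·v=19.7×0.561=11.051700; √(2b)=6.276942; u=(11.051700+21.015)/6.276942=5.108650, w=(11.051700−21.015)/6.276942=-1.587286
k=1: b·v=19.7×(-1.848)=-36.405600; √(2b)=6.276942; u=(-36.405600+28.454)/6.276942=-1.266795, w=(-36.405600−28.454)/6.276942=-10.332993
k=2: b·v=19.7×(-3.411)=-67.196700; √(2b)=6.276942; u=(-67.196700+(-1.023))/6.276942=-10.868302, w=(-67.196700−(-1.023))/6.276942=-10.542347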